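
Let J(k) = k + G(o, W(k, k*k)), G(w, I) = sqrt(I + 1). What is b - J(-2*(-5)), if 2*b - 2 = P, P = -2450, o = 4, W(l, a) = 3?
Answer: -1236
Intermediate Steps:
b = -1224 (b = 1 + (1/2)*(-2450) = 1 - 1225 = -1224)
G(w, I) = sqrt(1 + I)
J(k) = 2 + k (J(k) = k + sqrt(1 + 3) = k + sqrt(4) = k + 2 = 2 + k)
b - J(-2*(-5)) = -1224 - (2 - 2*(-5)) = -1224 - (2 + 10) = -1224 - 1*12 = -1224 - 12 = -1236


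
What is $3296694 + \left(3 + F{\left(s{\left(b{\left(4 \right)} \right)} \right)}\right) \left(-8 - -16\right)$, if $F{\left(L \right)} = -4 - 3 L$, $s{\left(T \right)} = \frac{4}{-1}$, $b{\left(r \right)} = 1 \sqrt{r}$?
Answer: $3296782$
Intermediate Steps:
$b{\left(r \right)} = \sqrt{r}$
$s{\left(T \right)} = -4$ ($s{\left(T \right)} = 4 \left(-1\right) = -4$)
$3296694 + \left(3 + F{\left(s{\left(b{\left(4 \right)} \right)} \right)}\right) \left(-8 - -16\right) = 3296694 + \left(3 - -8\right) \left(-8 - -16\right) = 3296694 + \left(3 + \left(-4 + 12\right)\right) \left(-8 + 16\right) = 3296694 + \left(3 + 8\right) 8 = 3296694 + 11 \cdot 8 = 3296694 + 88 = 3296782$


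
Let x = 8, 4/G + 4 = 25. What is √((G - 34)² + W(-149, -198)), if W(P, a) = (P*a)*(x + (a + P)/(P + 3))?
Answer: √722127947545/1533 ≈ 554.33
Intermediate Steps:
G = 4/21 (G = 4/(-4 + 25) = 4/21 ≈ 0.19048)
W(P, a) = P*a*(8 + (P + a)/(3 + P)) (W(P, a) = (P*a)*(8 + (a + P)/(P + 3)) = (P*a)*(8 + (P + a)/(3 + P)) = P*a*(8 + (P + a)/(3 + P)))
√((G - 34)² + W(-149, -198)) = √((4/21 - 34)² - 149*(-198)*(24 - 198 + 9*(-149))/(3 - 149)) = √((-710/21)² - 149*(-198)*(24 - 198 - 1341)/(-146)) = √(504100/441 - 149*(-198)*(-1/146)*(-1515)) = √(504100/441 + 22347765/73) = √(9892163665/32193) = √722127947545/1533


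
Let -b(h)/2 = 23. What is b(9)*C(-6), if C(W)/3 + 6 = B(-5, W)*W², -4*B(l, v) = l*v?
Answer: 38088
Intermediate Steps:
B(l, v) = -l*v/4
b(h) = -46 (b(h) = -2*23 = -46)
C(W) = -18 + 15*W³/4 (C(W) = -18 + 3*((-¼*(-5)*W)*W²) = -18 + 3*((5*W/4)*W²) = -18 + 3*(5*W³/4) = -18 + 15*W³/4)
b(9)*C(-6) = -46*(-18 + (15/4)*(-6)³) = -46*(-18 + (15/4)*(-216)) = -46*(-18 - 810) = -46*(-828) = 38088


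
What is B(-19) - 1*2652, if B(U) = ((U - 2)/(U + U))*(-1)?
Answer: -100797/38 ≈ -2652.6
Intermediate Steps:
B(U) = -(-2 + U)/(2*U) (B(U) = ((-2 + U)/((2*U)))*(-1) = ((-2 + U)*(1/(2*U)))*(-1) = ((-2 + U)/(2*U))*(-1) = -(-2 + U)/(2*U))
B(-19) - 1*2652 = (1/2)*(2 - 1*(-19))/(-19) - 1*2652 = (1/2)*(-1/19)*(2 + 19) - 2652 = (1/2)*(-1/19)*21 - 2652 = -21/38 - 2652 = -100797/38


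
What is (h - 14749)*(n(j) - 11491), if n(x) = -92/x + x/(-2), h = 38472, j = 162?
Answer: -22237418294/81 ≈ -2.7454e+8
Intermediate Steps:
n(x) = -92/x - x/2 (n(x) = -92/x + x*(-½) = -92/x - x/2)
(h - 14749)*(n(j) - 11491) = (38472 - 14749)*((-92/162 - ½*162) - 11491) = 23723*((-92*1/162 - 81) - 11491) = 23723*((-46/81 - 81) - 11491) = 23723*(-6607/81 - 11491) = 23723*(-937378/81) = -22237418294/81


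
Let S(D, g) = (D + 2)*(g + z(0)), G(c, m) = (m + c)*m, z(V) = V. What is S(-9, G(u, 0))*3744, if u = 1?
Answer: 0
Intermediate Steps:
G(c, m) = m*(c + m) (G(c, m) = (c + m)*m = m*(c + m))
S(D, g) = g*(2 + D) (S(D, g) = (D + 2)*(g + 0) = (2 + D)*g = g*(2 + D))
S(-9, G(u, 0))*3744 = ((0*(1 + 0))*(2 - 9))*3744 = ((0*1)*(-7))*3744 = (0*(-7))*3744 = 0*3744 = 0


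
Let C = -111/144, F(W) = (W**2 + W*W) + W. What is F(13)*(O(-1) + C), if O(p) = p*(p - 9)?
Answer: 51831/16 ≈ 3239.4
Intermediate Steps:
F(W) = W + 2*W**2 (F(W) = (W**2 + W**2) + W = 2*W**2 + W = W + 2*W**2)
O(p) = p*(-9 + p)
C = -37/48 (C = -111*1/144 = -37/48 ≈ -0.77083)
F(13)*(O(-1) + C) = (13*(1 + 2*13))*(-(-9 - 1) - 37/48) = (13*(1 + 26))*(-1*(-10) - 37/48) = (13*27)*(10 - 37/48) = 351*(443/48) = 51831/16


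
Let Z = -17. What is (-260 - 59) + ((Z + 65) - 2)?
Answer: -273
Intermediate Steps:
(-260 - 59) + ((Z + 65) - 2) = (-260 - 59) + ((-17 + 65) - 2) = -319 + (48 - 2) = -319 + 46 = -273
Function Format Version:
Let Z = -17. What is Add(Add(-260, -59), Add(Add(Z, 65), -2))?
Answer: -273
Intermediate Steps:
Add(Add(-260, -59), Add(Add(Z, 65), -2)) = Add(Add(-260, -59), Add(Add(-17, 65), -2)) = Add(-319, Add(48, -2)) = Add(-319, 46) = -273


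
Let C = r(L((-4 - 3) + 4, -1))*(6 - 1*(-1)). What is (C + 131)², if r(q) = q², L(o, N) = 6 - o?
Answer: 487204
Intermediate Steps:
C = 567 (C = (6 - ((-4 - 3) + 4))²*(6 - 1*(-1)) = (6 - (-7 + 4))²*(6 + 1) = (6 - 1*(-3))²*7 = (6 + 3)²*7 = 9²*7 = 81*7 = 567)
(C + 131)² = (567 + 131)² = 698² = 487204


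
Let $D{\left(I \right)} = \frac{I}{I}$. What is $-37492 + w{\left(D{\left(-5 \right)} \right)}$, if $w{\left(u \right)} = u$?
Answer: $-37491$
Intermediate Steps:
$D{\left(I \right)} = 1$
$-37492 + w{\left(D{\left(-5 \right)} \right)} = -37492 + 1 = -37491$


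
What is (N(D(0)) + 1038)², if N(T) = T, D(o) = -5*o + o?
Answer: 1077444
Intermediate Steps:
D(o) = -4*o
(N(D(0)) + 1038)² = (-4*0 + 1038)² = (0 + 1038)² = 1038² = 1077444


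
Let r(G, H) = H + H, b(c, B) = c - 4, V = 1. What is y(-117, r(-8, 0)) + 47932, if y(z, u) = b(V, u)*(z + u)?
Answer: 48283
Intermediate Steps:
b(c, B) = -4 + c
r(G, H) = 2*H
y(z, u) = -3*u - 3*z (y(z, u) = (-4 + 1)*(z + u) = -3*(u + z) = -3*u - 3*z)
y(-117, r(-8, 0)) + 47932 = (-6*0 - 3*(-117)) + 47932 = (-3*0 + 351) + 47932 = (0 + 351) + 47932 = 351 + 47932 = 48283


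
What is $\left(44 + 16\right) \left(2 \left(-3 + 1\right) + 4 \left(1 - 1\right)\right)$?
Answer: $-240$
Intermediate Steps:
$\left(44 + 16\right) \left(2 \left(-3 + 1\right) + 4 \left(1 - 1\right)\right) = 60 \left(2 \left(-2\right) + 4 \cdot 0\right) = 60 \left(-4 + 0\right) = 60 \left(-4\right) = -240$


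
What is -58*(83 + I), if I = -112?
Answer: 1682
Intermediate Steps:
-58*(83 + I) = -58*(83 - 112) = -58*(-29) = 1682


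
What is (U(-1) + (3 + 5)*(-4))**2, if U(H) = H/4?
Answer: 16641/16 ≈ 1040.1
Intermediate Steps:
U(H) = H/4 (U(H) = H*(1/4) = H/4)
(U(-1) + (3 + 5)*(-4))**2 = ((1/4)*(-1) + (3 + 5)*(-4))**2 = (-1/4 + 8*(-4))**2 = (-1/4 - 32)**2 = (-129/4)**2 = 16641/16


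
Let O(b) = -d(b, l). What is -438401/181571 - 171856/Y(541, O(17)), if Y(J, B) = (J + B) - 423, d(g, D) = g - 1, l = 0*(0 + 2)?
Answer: -15624391339/9260121 ≈ -1687.3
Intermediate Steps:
l = 0 (l = 0*2 = 0)
d(g, D) = -1 + g
O(b) = 1 - b (O(b) = -(-1 + b) = 1 - b)
Y(J, B) = -423 + B + J (Y(J, B) = (B + J) - 423 = -423 + B + J)
-438401/181571 - 171856/Y(541, O(17)) = -438401/181571 - 171856/(-423 + (1 - 1*17) + 541) = -438401*1/181571 - 171856/(-423 + (1 - 17) + 541) = -438401/181571 - 171856/(-423 - 16 + 541) = -438401/181571 - 171856/102 = -438401/181571 - 171856*1/102 = -438401/181571 - 85928/51 = -15624391339/9260121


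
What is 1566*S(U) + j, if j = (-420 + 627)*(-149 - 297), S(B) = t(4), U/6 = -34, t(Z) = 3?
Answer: -87624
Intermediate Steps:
U = -204 (U = 6*(-34) = -204)
S(B) = 3
j = -92322 (j = 207*(-446) = -92322)
1566*S(U) + j = 1566*3 - 92322 = 4698 - 92322 = -87624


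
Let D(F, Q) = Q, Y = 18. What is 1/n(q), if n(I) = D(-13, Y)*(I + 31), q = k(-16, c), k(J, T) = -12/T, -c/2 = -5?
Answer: 5/2682 ≈ 0.0018643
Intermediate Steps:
c = 10 (c = -2*(-5) = 10)
q = -6/5 (q = -12/10 = -12*1/10 = -6/5 ≈ -1.2000)
n(I) = 558 + 18*I (n(I) = 18*(I + 31) = 18*(31 + I) = 558 + 18*I)
1/n(q) = 1/(558 + 18*(-6/5)) = 1/(558 - 108/5) = 1/(2682/5) = 5/2682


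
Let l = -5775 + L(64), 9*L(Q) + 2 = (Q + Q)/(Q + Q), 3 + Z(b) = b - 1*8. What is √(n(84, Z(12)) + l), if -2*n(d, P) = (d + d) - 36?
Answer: I*√52570/3 ≈ 76.427*I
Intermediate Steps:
Z(b) = -11 + b (Z(b) = -3 + (b - 1*8) = -3 + (b - 8) = -3 + (-8 + b) = -11 + b)
n(d, P) = 18 - d (n(d, P) = -((d + d) - 36)/2 = -(2*d - 36)/2 = -(-36 + 2*d)/2 = 18 - d)
L(Q) = -⅑ (L(Q) = -2/9 + ((Q + Q)/(Q + Q))/9 = -2/9 + ((2*Q)/((2*Q)))/9 = -2/9 + ((2*Q)*(1/(2*Q)))/9 = -2/9 + (⅑)*1 = -2/9 + ⅑ = -⅑)
l = -51976/9 (l = -5775 - ⅑ = -51976/9 ≈ -5775.1)
√(n(84, Z(12)) + l) = √((18 - 1*84) - 51976/9) = √((18 - 84) - 51976/9) = √(-66 - 51976/9) = √(-52570/9) = I*√52570/3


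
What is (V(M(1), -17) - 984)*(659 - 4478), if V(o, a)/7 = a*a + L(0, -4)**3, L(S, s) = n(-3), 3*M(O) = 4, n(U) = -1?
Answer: -3941208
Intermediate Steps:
M(O) = 4/3 (M(O) = (1/3)*4 = 4/3)
L(S, s) = -1
V(o, a) = -7 + 7*a**2 (V(o, a) = 7*(a*a + (-1)**3) = 7*(a**2 - 1) = 7*(-1 + a**2) = -7 + 7*a**2)
(V(M(1), -17) - 984)*(659 - 4478) = ((-7 + 7*(-17)**2) - 984)*(659 - 4478) = ((-7 + 7*289) - 984)*(-3819) = ((-7 + 2023) - 984)*(-3819) = (2016 - 984)*(-3819) = 1032*(-3819) = -3941208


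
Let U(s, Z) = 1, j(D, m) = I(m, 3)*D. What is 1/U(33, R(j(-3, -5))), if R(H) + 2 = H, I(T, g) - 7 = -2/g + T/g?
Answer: 1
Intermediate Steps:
I(T, g) = 7 - 2/g + T/g (I(T, g) = 7 + (-2/g + T/g) = 7 - 2/g + T/g)
j(D, m) = D*(19/3 + m/3) (j(D, m) = ((-2 + m + 7*3)/3)*D = ((-2 + m + 21)/3)*D = ((19 + m)/3)*D = (19/3 + m/3)*D = D*(19/3 + m/3))
R(H) = -2 + H
1/U(33, R(j(-3, -5))) = 1/1 = 1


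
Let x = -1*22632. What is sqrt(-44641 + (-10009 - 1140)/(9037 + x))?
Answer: I*sqrt(8250577729370)/13595 ≈ 211.28*I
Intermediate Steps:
x = -22632
sqrt(-44641 + (-10009 - 1140)/(9037 + x)) = sqrt(-44641 + (-10009 - 1140)/(9037 - 22632)) = sqrt(-44641 - 11149/(-13595)) = sqrt(-44641 - 11149*(-1/13595)) = sqrt(-44641 + 11149/13595) = sqrt(-606883246/13595) = I*sqrt(8250577729370)/13595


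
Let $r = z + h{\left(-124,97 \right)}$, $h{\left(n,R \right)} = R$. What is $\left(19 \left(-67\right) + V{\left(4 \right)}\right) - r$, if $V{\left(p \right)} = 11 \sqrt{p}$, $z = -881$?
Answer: $-467$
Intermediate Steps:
$r = -784$ ($r = -881 + 97 = -784$)
$\left(19 \left(-67\right) + V{\left(4 \right)}\right) - r = \left(19 \left(-67\right) + 11 \sqrt{4}\right) - -784 = \left(-1273 + 11 \cdot 2\right) + 784 = \left(-1273 + 22\right) + 784 = -1251 + 784 = -467$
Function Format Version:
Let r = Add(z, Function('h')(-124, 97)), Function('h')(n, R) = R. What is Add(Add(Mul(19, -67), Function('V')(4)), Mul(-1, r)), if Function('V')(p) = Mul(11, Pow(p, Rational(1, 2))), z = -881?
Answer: -467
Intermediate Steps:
r = -784 (r = Add(-881, 97) = -784)
Add(Add(Mul(19, -67), Function('V')(4)), Mul(-1, r)) = Add(Add(Mul(19, -67), Mul(11, Pow(4, Rational(1, 2)))), Mul(-1, -784)) = Add(Add(-1273, Mul(11, 2)), 784) = Add(Add(-1273, 22), 784) = Add(-1251, 784) = -467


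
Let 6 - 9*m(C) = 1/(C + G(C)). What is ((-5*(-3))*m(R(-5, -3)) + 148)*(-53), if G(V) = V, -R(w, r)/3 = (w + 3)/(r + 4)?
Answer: -301199/36 ≈ -8366.6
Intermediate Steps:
R(w, r) = -3*(3 + w)/(4 + r) (R(w, r) = -3*(w + 3)/(r + 4) = -3*(3 + w)/(4 + r))
m(C) = ⅔ - 1/(18*C) (m(C) = ⅔ - 1/(9*(C + C)) = ⅔ - 1/(2*C)/9 = ⅔ - 1/(18*C))
((-5*(-3))*m(R(-5, -3)) + 148)*(-53) = ((-5*(-3))*((-1 + 12*(3*(-3 - 1*(-5))/(4 - 3)))/(18*((3*(-3 - 1*(-5))/(4 - 3))))) + 148)*(-53) = (15*((-1 + 12*(3*(-3 + 5)/1))/(18*((3*(-3 + 5)/1)))) + 148)*(-53) = (15*((-1 + 12*(3*1*2))/(18*((3*1*2)))) + 148)*(-53) = (15*((1/18)*(-1 + 12*6)/6) + 148)*(-53) = (15*((1/18)*(⅙)*(-1 + 72)) + 148)*(-53) = (15*((1/18)*(⅙)*71) + 148)*(-53) = (15*(71/108) + 148)*(-53) = (355/36 + 148)*(-53) = (5683/36)*(-53) = -301199/36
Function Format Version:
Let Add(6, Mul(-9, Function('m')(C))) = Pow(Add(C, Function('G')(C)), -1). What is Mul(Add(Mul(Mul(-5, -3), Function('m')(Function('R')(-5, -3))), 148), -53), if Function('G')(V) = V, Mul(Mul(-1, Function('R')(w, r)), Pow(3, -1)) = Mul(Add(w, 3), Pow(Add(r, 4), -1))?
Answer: Rational(-301199, 36) ≈ -8366.6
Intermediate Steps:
Function('R')(w, r) = Mul(-3, Pow(Add(4, r), -1), Add(3, w)) (Function('R')(w, r) = Mul(-3, Mul(Add(w, 3), Pow(Add(r, 4), -1))) = Mul(-3, Mul(Add(3, w), Pow(Add(4, r), -1))) = Mul(-3, Mul(Pow(Add(4, r), -1), Add(3, w))) = Mul(-3, Pow(Add(4, r), -1), Add(3, w)))
Function('m')(C) = Add(Rational(2, 3), Mul(Rational(-1, 18), Pow(C, -1))) (Function('m')(C) = Add(Rational(2, 3), Mul(Rational(-1, 9), Pow(Add(C, C), -1))) = Add(Rational(2, 3), Mul(Rational(-1, 9), Pow(Mul(2, C), -1))) = Add(Rational(2, 3), Mul(Rational(-1, 9), Mul(Rational(1, 2), Pow(C, -1)))) = Add(Rational(2, 3), Mul(Rational(-1, 18), Pow(C, -1))))
Mul(Add(Mul(Mul(-5, -3), Function('m')(Function('R')(-5, -3))), 148), -53) = Mul(Add(Mul(Mul(-5, -3), Mul(Rational(1, 18), Pow(Mul(3, Pow(Add(4, -3), -1), Add(-3, Mul(-1, -5))), -1), Add(-1, Mul(12, Mul(3, Pow(Add(4, -3), -1), Add(-3, Mul(-1, -5))))))), 148), -53) = Mul(Add(Mul(15, Mul(Rational(1, 18), Pow(Mul(3, Pow(1, -1), Add(-3, 5)), -1), Add(-1, Mul(12, Mul(3, Pow(1, -1), Add(-3, 5)))))), 148), -53) = Mul(Add(Mul(15, Mul(Rational(1, 18), Pow(Mul(3, 1, 2), -1), Add(-1, Mul(12, Mul(3, 1, 2))))), 148), -53) = Mul(Add(Mul(15, Mul(Rational(1, 18), Pow(6, -1), Add(-1, Mul(12, 6)))), 148), -53) = Mul(Add(Mul(15, Mul(Rational(1, 18), Rational(1, 6), Add(-1, 72))), 148), -53) = Mul(Add(Mul(15, Mul(Rational(1, 18), Rational(1, 6), 71)), 148), -53) = Mul(Add(Mul(15, Rational(71, 108)), 148), -53) = Mul(Add(Rational(355, 36), 148), -53) = Mul(Rational(5683, 36), -53) = Rational(-301199, 36)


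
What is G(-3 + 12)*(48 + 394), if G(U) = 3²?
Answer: 3978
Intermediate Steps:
G(U) = 9
G(-3 + 12)*(48 + 394) = 9*(48 + 394) = 9*442 = 3978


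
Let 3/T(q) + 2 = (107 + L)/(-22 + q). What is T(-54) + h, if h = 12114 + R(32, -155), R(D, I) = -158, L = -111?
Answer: 442315/37 ≈ 11954.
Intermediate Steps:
h = 11956 (h = 12114 - 158 = 11956)
T(q) = 3/(-2 - 4/(-22 + q)) (T(q) = 3/(-2 + (107 - 111)/(-22 + q)) = 3/(-2 - 4/(-22 + q)))
T(-54) + h = 3*(22 - 1*(-54))/(2*(-20 - 54)) + 11956 = (3/2)*(22 + 54)/(-74) + 11956 = (3/2)*(-1/74)*76 + 11956 = -57/37 + 11956 = 442315/37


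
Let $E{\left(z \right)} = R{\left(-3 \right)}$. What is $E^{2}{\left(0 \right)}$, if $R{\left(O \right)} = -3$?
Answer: $9$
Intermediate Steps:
$E{\left(z \right)} = -3$
$E^{2}{\left(0 \right)} = \left(-3\right)^{2} = 9$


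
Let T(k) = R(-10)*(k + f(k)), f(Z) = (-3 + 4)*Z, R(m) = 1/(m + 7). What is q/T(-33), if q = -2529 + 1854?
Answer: -675/22 ≈ -30.682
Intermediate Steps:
R(m) = 1/(7 + m)
f(Z) = Z (f(Z) = 1*Z = Z)
q = -675
T(k) = -2*k/3 (T(k) = (k + k)/(7 - 10) = (2*k)/(-3) = -2*k/3)
q/T(-33) = -675/((-⅔*(-33))) = -675/22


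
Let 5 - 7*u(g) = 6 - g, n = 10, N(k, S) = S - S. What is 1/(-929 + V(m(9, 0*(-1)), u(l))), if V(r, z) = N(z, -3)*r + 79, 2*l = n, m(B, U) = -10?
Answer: -1/850 ≈ -0.0011765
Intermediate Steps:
N(k, S) = 0
l = 5 (l = (½)*10 = 5)
u(g) = -⅐ + g/7 (u(g) = 5/7 - (6 - g)/7 = 5/7 + (-6/7 + g/7) = -⅐ + g/7)
V(r, z) = 79 (V(r, z) = 0*r + 79 = 0 + 79 = 79)
1/(-929 + V(m(9, 0*(-1)), u(l))) = 1/(-929 + 79) = 1/(-850) = -1/850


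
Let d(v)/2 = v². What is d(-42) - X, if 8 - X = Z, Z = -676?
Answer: 2844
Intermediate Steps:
d(v) = 2*v²
X = 684 (X = 8 - 1*(-676) = 8 + 676 = 684)
d(-42) - X = 2*(-42)² - 1*684 = 2*1764 - 684 = 3528 - 684 = 2844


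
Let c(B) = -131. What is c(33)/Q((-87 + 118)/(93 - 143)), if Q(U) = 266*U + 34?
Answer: 3275/3273 ≈ 1.0006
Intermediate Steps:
Q(U) = 34 + 266*U
c(33)/Q((-87 + 118)/(93 - 143)) = -131/(34 + 266*((-87 + 118)/(93 - 143))) = -131/(34 + 266*(31/(-50))) = -131/(34 + 266*(31*(-1/50))) = -131/(34 + 266*(-31/50)) = -131/(34 - 4123/25) = -131/(-3273/25) = -131*(-25/3273) = 3275/3273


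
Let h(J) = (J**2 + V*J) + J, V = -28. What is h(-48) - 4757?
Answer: -1157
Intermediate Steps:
h(J) = J**2 - 27*J (h(J) = (J**2 - 28*J) + J = J**2 - 27*J)
h(-48) - 4757 = -48*(-27 - 48) - 4757 = -48*(-75) - 4757 = 3600 - 4757 = -1157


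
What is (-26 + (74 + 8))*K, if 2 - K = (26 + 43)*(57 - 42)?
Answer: -57848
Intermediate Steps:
K = -1033 (K = 2 - (26 + 43)*(57 - 42) = 2 - 69*15 = 2 - 1*1035 = 2 - 1035 = -1033)
(-26 + (74 + 8))*K = (-26 + (74 + 8))*(-1033) = (-26 + 82)*(-1033) = 56*(-1033) = -57848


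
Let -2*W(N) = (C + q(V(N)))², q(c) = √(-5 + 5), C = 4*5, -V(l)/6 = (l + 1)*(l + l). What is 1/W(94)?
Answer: -1/200 ≈ -0.0050000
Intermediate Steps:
V(l) = -12*l*(1 + l) (V(l) = -6*(l + 1)*(l + l) = -6*(1 + l)*2*l = -12*l*(1 + l))
C = 20
q(c) = 0 (q(c) = √0 = 0)
W(N) = -200 (W(N) = -(20 + 0)²/2 = -½*20² = -½*400 = -200)
1/W(94) = 1/(-200) = -1/200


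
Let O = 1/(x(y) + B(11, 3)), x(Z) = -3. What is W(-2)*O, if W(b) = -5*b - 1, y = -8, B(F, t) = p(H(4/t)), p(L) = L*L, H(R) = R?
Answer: -81/11 ≈ -7.3636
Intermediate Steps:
p(L) = L**2
B(F, t) = 16/t**2 (B(F, t) = (4/t)**2 = 16/t**2)
W(b) = -1 - 5*b
O = -9/11 (O = 1/(-3 + 16/3**2) = 1/(-3 + 16*(1/9)) = 1/(-3 + 16/9) = 1/(-11/9) = -9/11 ≈ -0.81818)
W(-2)*O = (-1 - 5*(-2))*(-9/11) = (-1 + 10)*(-9/11) = 9*(-9/11) = -81/11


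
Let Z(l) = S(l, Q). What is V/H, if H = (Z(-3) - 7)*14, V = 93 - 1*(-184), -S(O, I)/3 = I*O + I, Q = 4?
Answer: 277/238 ≈ 1.1639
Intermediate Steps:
S(O, I) = -3*I - 3*I*O (S(O, I) = -3*(I*O + I) = -3*(I + I*O) = -3*I - 3*I*O)
Z(l) = -12 - 12*l (Z(l) = -3*4*(1 + l) = -12 - 12*l)
V = 277 (V = 93 + 184 = 277)
H = 238 (H = ((-12 - 12*(-3)) - 7)*14 = ((-12 + 36) - 7)*14 = (24 - 7)*14 = 17*14 = 238)
V/H = 277/238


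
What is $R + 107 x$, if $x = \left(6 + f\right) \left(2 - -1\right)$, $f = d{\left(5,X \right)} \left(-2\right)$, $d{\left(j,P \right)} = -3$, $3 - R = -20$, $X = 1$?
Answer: $3875$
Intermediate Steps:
$R = 23$ ($R = 3 - -20 = 3 + 20 = 23$)
$f = 6$ ($f = \left(-3\right) \left(-2\right) = 6$)
$x = 36$ ($x = \left(6 + 6\right) \left(2 - -1\right) = 12 \left(2 + 1\right) = 12 \cdot 3 = 36$)
$R + 107 x = 23 + 107 \cdot 36 = 23 + 3852 = 3875$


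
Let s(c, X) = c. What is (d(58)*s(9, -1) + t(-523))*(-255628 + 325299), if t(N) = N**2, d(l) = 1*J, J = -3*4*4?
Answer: 19026941087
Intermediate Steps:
J = -48 (J = -12*4 = -48)
d(l) = -48 (d(l) = 1*(-48) = -48)
(d(58)*s(9, -1) + t(-523))*(-255628 + 325299) = (-48*9 + (-523)**2)*(-255628 + 325299) = (-432 + 273529)*69671 = 273097*69671 = 19026941087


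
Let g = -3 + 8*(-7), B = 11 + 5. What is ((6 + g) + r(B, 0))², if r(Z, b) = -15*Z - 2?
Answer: 87025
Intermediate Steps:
B = 16
g = -59 (g = -3 - 56 = -59)
r(Z, b) = -2 - 15*Z
((6 + g) + r(B, 0))² = ((6 - 59) + (-2 - 15*16))² = (-53 + (-2 - 240))² = (-53 - 242)² = (-295)² = 87025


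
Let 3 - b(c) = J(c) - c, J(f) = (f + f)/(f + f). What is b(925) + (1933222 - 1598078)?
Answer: 336071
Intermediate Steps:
J(f) = 1 (J(f) = (2*f)/((2*f)) = (1/(2*f))*(2*f) = 1)
b(c) = 2 + c (b(c) = 3 - (1 - c) = 3 + (-1 + c) = 2 + c)
b(925) + (1933222 - 1598078) = (2 + 925) + (1933222 - 1598078) = 927 + 335144 = 336071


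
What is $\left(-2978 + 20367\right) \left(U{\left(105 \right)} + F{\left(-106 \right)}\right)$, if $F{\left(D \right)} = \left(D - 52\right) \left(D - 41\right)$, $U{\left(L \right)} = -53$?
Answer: $402955297$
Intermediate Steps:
$F{\left(D \right)} = \left(-52 + D\right) \left(-41 + D\right)$
$\left(-2978 + 20367\right) \left(U{\left(105 \right)} + F{\left(-106 \right)}\right) = \left(-2978 + 20367\right) \left(-53 + \left(2132 + \left(-106\right)^{2} - -9858\right)\right) = 17389 \left(-53 + \left(2132 + 11236 + 9858\right)\right) = 17389 \left(-53 + 23226\right) = 17389 \cdot 23173 = 402955297$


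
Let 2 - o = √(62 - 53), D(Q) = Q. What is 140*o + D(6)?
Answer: -134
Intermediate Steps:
o = -1 (o = 2 - √(62 - 53) = 2 - √9 = 2 - 1*3 = 2 - 3 = -1)
140*o + D(6) = 140*(-1) + 6 = -140 + 6 = -134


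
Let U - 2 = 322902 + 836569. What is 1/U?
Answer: 1/1159473 ≈ 8.6246e-7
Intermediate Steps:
U = 1159473 (U = 2 + (322902 + 836569) = 2 + 1159471 = 1159473)
1/U = 1/1159473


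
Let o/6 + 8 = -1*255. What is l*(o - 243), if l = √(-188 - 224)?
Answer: -3642*I*√103 ≈ -36962.0*I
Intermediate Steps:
l = 2*I*√103 (l = √(-412) = 2*I*√103 ≈ 20.298*I)
o = -1578 (o = -48 + 6*(-1*255) = -48 + 6*(-255) = -48 - 1530 = -1578)
l*(o - 243) = (2*I*√103)*(-1578 - 243) = (2*I*√103)*(-1821) = -3642*I*√103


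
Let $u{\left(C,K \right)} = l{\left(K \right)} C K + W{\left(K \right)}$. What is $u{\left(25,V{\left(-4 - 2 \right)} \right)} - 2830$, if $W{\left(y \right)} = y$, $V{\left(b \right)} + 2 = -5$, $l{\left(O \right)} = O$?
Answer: $-1612$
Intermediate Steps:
$V{\left(b \right)} = -7$ ($V{\left(b \right)} = -2 - 5 = -7$)
$u{\left(C,K \right)} = K + C K^{2}$ ($u{\left(C,K \right)} = K C K + K = C K K + K = C K^{2} + K = K + C K^{2}$)
$u{\left(25,V{\left(-4 - 2 \right)} \right)} - 2830 = - 7 \left(1 + 25 \left(-7\right)\right) - 2830 = - 7 \left(1 - 175\right) - 2830 = \left(-7\right) \left(-174\right) - 2830 = 1218 - 2830 = -1612$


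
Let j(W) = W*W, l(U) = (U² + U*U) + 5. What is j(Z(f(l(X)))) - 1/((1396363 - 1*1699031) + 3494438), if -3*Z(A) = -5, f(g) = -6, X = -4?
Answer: 79794241/28725930 ≈ 2.7778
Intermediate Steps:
l(U) = 5 + 2*U² (l(U) = (U² + U²) + 5 = 2*U² + 5 = 5 + 2*U²)
Z(A) = 5/3 (Z(A) = -⅓*(-5) = 5/3)
j(W) = W²
j(Z(f(l(X)))) - 1/((1396363 - 1*1699031) + 3494438) = (5/3)² - 1/((1396363 - 1*1699031) + 3494438) = 25/9 - 1/((1396363 - 1699031) + 3494438) = 25/9 - 1/(-302668 + 3494438) = 25/9 - 1/3191770 = 79794241/28725930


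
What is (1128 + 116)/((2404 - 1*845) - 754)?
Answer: 1244/805 ≈ 1.5453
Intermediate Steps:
(1128 + 116)/((2404 - 1*845) - 754) = 1244/((2404 - 845) - 754) = 1244/(1559 - 754) = 1244/805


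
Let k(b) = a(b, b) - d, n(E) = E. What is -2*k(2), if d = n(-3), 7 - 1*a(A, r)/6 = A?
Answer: -66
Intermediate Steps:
a(A, r) = 42 - 6*A
d = -3
k(b) = 45 - 6*b (k(b) = (42 - 6*b) - 1*(-3) = (42 - 6*b) + 3 = 45 - 6*b)
-2*k(2) = -2*(45 - 6*2) = -2*(45 - 12) = -2*33 = -66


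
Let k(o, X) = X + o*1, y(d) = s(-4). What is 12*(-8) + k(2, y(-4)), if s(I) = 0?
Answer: -94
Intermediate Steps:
y(d) = 0
k(o, X) = X + o
12*(-8) + k(2, y(-4)) = 12*(-8) + (0 + 2) = -96 + 2 = -94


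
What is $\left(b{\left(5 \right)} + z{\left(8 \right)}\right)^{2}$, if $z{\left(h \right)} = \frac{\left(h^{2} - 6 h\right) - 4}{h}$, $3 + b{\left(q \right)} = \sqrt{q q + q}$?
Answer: $\frac{129}{4} - 3 \sqrt{30} \approx 15.818$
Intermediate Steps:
$b{\left(q \right)} = -3 + \sqrt{q + q^{2}}$ ($b{\left(q \right)} = -3 + \sqrt{q q + q} = -3 + \sqrt{q^{2} + q} = -3 + \sqrt{q + q^{2}}$)
$z{\left(h \right)} = \frac{-4 + h^{2} - 6 h}{h}$
$\left(b{\left(5 \right)} + z{\left(8 \right)}\right)^{2} = \left(\left(-3 + \sqrt{5 \left(1 + 5\right)}\right) - \left(-2 + \frac{1}{2}\right)\right)^{2} = \left(\left(-3 + \sqrt{5 \cdot 6}\right) - - \frac{3}{2}\right)^{2} = \left(\left(-3 + \sqrt{30}\right) - - \frac{3}{2}\right)^{2} = \left(\left(-3 + \sqrt{30}\right) + \frac{3}{2}\right)^{2} = \left(- \frac{3}{2} + \sqrt{30}\right)^{2}$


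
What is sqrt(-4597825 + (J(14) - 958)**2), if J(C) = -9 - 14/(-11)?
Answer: 2*I*sqrt(110872174)/11 ≈ 1914.5*I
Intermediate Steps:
J(C) = -85/11 (J(C) = -9 - 14*(-1)/11 = -9 - 1*(-14/11) = -9 + 14/11 = -85/11)
sqrt(-4597825 + (J(14) - 958)**2) = sqrt(-4597825 + (-85/11 - 958)**2) = sqrt(-4597825 + (-10623/11)**2) = sqrt(-4597825 + 112848129/121) = sqrt(-443488696/121) = 2*I*sqrt(110872174)/11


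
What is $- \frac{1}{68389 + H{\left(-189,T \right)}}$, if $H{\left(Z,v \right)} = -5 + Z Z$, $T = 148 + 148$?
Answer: $- \frac{1}{104105} \approx -9.6057 \cdot 10^{-6}$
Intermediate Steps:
$T = 296$
$H{\left(Z,v \right)} = -5 + Z^{2}$
$- \frac{1}{68389 + H{\left(-189,T \right)}} = - \frac{1}{68389 - \left(5 - \left(-189\right)^{2}\right)} = - \frac{1}{68389 + \left(-5 + 35721\right)} = - \frac{1}{68389 + 35716} = - \frac{1}{104105}$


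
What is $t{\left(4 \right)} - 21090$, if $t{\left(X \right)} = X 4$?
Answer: $-21074$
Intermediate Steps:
$t{\left(X \right)} = 4 X$
$t{\left(4 \right)} - 21090 = 4 \cdot 4 - 21090 = 16 - 21090 = -21074$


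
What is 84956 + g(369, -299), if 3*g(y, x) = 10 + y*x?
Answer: 144547/3 ≈ 48182.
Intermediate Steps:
g(y, x) = 10/3 + x*y/3 (g(y, x) = (10 + y*x)/3 = (10 + x*y)/3 = 10/3 + x*y/3)
84956 + g(369, -299) = 84956 + (10/3 + (⅓)*(-299)*369) = 84956 + (10/3 - 36777) = 84956 - 110321/3 = 144547/3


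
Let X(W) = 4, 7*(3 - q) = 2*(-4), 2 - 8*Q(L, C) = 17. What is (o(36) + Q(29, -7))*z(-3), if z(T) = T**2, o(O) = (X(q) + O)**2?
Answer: 115065/8 ≈ 14383.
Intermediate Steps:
Q(L, C) = -15/8 (Q(L, C) = 1/4 - 1/8*17 = 1/4 - 17/8 = -15/8)
q = 29/7 (q = 3 - 2*(-4)/7 = 3 - 1/7*(-8) = 3 + 8/7 = 29/7 ≈ 4.1429)
o(O) = (4 + O)**2
(o(36) + Q(29, -7))*z(-3) = ((4 + 36)**2 - 15/8)*(-3)**2 = (40**2 - 15/8)*9 = (1600 - 15/8)*9 = (12785/8)*9 = 115065/8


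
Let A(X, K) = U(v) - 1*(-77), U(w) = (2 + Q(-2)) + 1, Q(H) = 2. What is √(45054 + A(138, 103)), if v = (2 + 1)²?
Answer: 4*√2821 ≈ 212.45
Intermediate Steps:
v = 9 (v = 3² = 9)
U(w) = 5 (U(w) = (2 + 2) + 1 = 4 + 1 = 5)
A(X, K) = 82 (A(X, K) = 5 - 1*(-77) = 5 + 77 = 82)
√(45054 + A(138, 103)) = √(45054 + 82) = √45136 = 4*√2821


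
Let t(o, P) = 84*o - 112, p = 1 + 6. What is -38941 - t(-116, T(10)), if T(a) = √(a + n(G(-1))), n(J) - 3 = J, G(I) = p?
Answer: -29085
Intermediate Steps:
p = 7
G(I) = 7
n(J) = 3 + J
T(a) = √(10 + a) (T(a) = √(a + (3 + 7)) = √(a + 10) = √(10 + a))
t(o, P) = -112 + 84*o
-38941 - t(-116, T(10)) = -38941 - (-112 + 84*(-116)) = -38941 - (-112 - 9744) = -38941 - 1*(-9856) = -38941 + 9856 = -29085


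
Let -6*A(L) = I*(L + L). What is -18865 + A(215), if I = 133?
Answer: -85190/3 ≈ -28397.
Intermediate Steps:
A(L) = -133*L/3 (A(L) = -133*(L + L)/6 = -133*2*L/6 = -133*L/3)
-18865 + A(215) = -18865 - 133/3*215 = -18865 - 28595/3 = -85190/3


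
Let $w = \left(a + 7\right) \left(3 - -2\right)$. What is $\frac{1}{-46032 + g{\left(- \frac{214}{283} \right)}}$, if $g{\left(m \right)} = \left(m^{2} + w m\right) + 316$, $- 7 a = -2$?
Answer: $- \frac{560623}{25644563806} \approx -2.1861 \cdot 10^{-5}$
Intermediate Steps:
$a = \frac{2}{7}$ ($a = \left(- \frac{1}{7}\right) \left(-2\right) = \frac{2}{7} \approx 0.28571$)
$w = \frac{255}{7}$ ($w = \left(\frac{2}{7} + 7\right) \left(3 - -2\right) = \frac{51 \left(3 + 2\right)}{7} = \frac{51}{7} \cdot 5 = \frac{255}{7} \approx 36.429$)
$g{\left(m \right)} = 316 + m^{2} + \frac{255 m}{7}$ ($g{\left(m \right)} = \left(m^{2} + \frac{255 m}{7}\right) + 316 = 316 + m^{2} + \frac{255 m}{7}$)
$\frac{1}{-46032 + g{\left(- \frac{214}{283} \right)}} = \frac{1}{-46032 + \left(316 + \left(- \frac{214}{283}\right)^{2} + \frac{255 \left(- \frac{214}{283}\right)}{7}\right)} = \frac{1}{-46032 + \left(316 + \left(\left(-214\right) \frac{1}{283}\right)^{2} + \frac{255 \left(\left(-214\right) \frac{1}{283}\right)}{7}\right)} = \frac{1}{-46032 + \left(316 + \left(- \frac{214}{283}\right)^{2} + \frac{255}{7} \left(- \frac{214}{283}\right)\right)} = \frac{1}{-46032 + \left(316 + \frac{45796}{80089} - \frac{54570}{1981}\right)} = \frac{1}{-46032 + \frac{162034130}{560623}} = \frac{1}{- \frac{25644563806}{560623}} = - \frac{560623}{25644563806}$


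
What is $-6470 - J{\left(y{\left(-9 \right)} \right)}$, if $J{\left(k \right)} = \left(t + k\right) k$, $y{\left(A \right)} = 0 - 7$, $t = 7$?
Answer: $-6470$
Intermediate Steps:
$y{\left(A \right)} = -7$ ($y{\left(A \right)} = 0 - 7 = -7$)
$J{\left(k \right)} = k \left(7 + k\right)$ ($J{\left(k \right)} = \left(7 + k\right) k = k \left(7 + k\right)$)
$-6470 - J{\left(y{\left(-9 \right)} \right)} = -6470 - - 7 \left(7 - 7\right) = -6470 - \left(-7\right) 0 = -6470 - 0 = -6470 + 0 = -6470$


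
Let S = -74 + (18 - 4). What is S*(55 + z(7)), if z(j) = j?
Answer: -3720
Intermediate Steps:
S = -60 (S = -74 + 14 = -60)
S*(55 + z(7)) = -60*(55 + 7) = -60*62 = -3720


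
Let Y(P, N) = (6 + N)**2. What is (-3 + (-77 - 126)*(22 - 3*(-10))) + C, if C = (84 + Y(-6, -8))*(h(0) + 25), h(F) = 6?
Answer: -7831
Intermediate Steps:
C = 2728 (C = (84 + (6 - 8)**2)*(6 + 25) = (84 + (-2)**2)*31 = (84 + 4)*31 = 88*31 = 2728)
(-3 + (-77 - 126)*(22 - 3*(-10))) + C = (-3 + (-77 - 126)*(22 - 3*(-10))) + 2728 = (-3 - 203*(22 + 30)) + 2728 = (-3 - 203*52) + 2728 = (-3 - 10556) + 2728 = -10559 + 2728 = -7831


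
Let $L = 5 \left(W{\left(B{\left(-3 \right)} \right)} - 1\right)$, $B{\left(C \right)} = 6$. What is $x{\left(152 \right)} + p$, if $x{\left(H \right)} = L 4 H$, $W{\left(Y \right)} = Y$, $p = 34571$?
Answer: $49771$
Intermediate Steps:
$L = 25$ ($L = 5 \left(6 - 1\right) = 5 \cdot 5 = 25$)
$x{\left(H \right)} = 100 H$ ($x{\left(H \right)} = 25 \cdot 4 H = 100 H$)
$x{\left(152 \right)} + p = 100 \cdot 152 + 34571 = 15200 + 34571 = 49771$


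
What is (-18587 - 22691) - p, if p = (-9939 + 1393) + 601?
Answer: -33333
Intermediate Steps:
p = -7945 (p = -8546 + 601 = -7945)
(-18587 - 22691) - p = (-18587 - 22691) - 1*(-7945) = -41278 + 7945 = -33333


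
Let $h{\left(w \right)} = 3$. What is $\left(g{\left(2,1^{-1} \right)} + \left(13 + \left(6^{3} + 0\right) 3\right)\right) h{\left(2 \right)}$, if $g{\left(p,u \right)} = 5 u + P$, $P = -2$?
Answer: $1992$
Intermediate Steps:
$g{\left(p,u \right)} = -2 + 5 u$ ($g{\left(p,u \right)} = 5 u - 2 = -2 + 5 u$)
$\left(g{\left(2,1^{-1} \right)} + \left(13 + \left(6^{3} + 0\right) 3\right)\right) h{\left(2 \right)} = \left(\left(-2 + \frac{5}{1}\right) + \left(13 + \left(6^{3} + 0\right) 3\right)\right) 3 = \left(\left(-2 + 5 \cdot 1\right) + \left(13 + \left(216 + 0\right) 3\right)\right) 3 = \left(\left(-2 + 5\right) + \left(13 + 216 \cdot 3\right)\right) 3 = \left(3 + \left(13 + 648\right)\right) 3 = \left(3 + 661\right) 3 = 664 \cdot 3 = 1992$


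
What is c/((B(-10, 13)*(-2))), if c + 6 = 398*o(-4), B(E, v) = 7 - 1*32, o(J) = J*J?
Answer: 3181/25 ≈ 127.24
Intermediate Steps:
o(J) = J²
B(E, v) = -25 (B(E, v) = 7 - 32 = -25)
c = 6362 (c = -6 + 398*(-4)² = -6 + 398*16 = -6 + 6368 = 6362)
c/((B(-10, 13)*(-2))) = 6362/((-25*(-2))) = 6362/50 = 6362*(1/50) = 3181/25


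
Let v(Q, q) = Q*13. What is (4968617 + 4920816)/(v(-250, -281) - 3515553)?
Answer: -9889433/3518803 ≈ -2.8105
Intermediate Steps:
v(Q, q) = 13*Q
(4968617 + 4920816)/(v(-250, -281) - 3515553) = (4968617 + 4920816)/(13*(-250) - 3515553) = 9889433/(-3250 - 3515553) = 9889433/(-3518803) = 9889433*(-1/3518803) = -9889433/3518803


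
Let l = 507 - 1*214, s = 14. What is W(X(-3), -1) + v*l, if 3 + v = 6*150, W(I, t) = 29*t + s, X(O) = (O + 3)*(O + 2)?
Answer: 262806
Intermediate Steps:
X(O) = (2 + O)*(3 + O) (X(O) = (3 + O)*(2 + O) = (2 + O)*(3 + O))
W(I, t) = 14 + 29*t (W(I, t) = 29*t + 14 = 14 + 29*t)
l = 293 (l = 507 - 214 = 293)
v = 897 (v = -3 + 6*150 = -3 + 900 = 897)
W(X(-3), -1) + v*l = (14 + 29*(-1)) + 897*293 = (14 - 29) + 262821 = -15 + 262821 = 262806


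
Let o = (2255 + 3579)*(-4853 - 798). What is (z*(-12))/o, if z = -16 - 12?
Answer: -168/16483967 ≈ -1.0192e-5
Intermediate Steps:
z = -28
o = -32967934 (o = 5834*(-5651) = -32967934)
(z*(-12))/o = -28*(-12)/(-32967934) = 336*(-1/32967934) = -168/16483967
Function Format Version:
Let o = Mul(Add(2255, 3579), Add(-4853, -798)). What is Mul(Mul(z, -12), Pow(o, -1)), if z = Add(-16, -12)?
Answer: Rational(-168, 16483967) ≈ -1.0192e-5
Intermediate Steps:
z = -28
o = -32967934 (o = Mul(5834, -5651) = -32967934)
Mul(Mul(z, -12), Pow(o, -1)) = Mul(Mul(-28, -12), Pow(-32967934, -1)) = Mul(336, Rational(-1, 32967934)) = Rational(-168, 16483967)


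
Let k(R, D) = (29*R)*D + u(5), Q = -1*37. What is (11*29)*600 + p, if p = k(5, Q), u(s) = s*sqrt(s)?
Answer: 186035 + 5*sqrt(5) ≈ 1.8605e+5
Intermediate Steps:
u(s) = s**(3/2)
Q = -37
k(R, D) = 5*sqrt(5) + 29*D*R (k(R, D) = (29*R)*D + 5**(3/2) = 29*D*R + 5*sqrt(5) = 5*sqrt(5) + 29*D*R)
p = -5365 + 5*sqrt(5) (p = 5*sqrt(5) + 29*(-37)*5 = 5*sqrt(5) - 5365 = -5365 + 5*sqrt(5) ≈ -5353.8)
(11*29)*600 + p = (11*29)*600 + (-5365 + 5*sqrt(5)) = 319*600 + (-5365 + 5*sqrt(5)) = 191400 + (-5365 + 5*sqrt(5)) = 186035 + 5*sqrt(5)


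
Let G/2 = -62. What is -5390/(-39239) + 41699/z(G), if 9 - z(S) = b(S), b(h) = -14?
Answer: 71145697/39239 ≈ 1813.1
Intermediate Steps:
G = -124 (G = 2*(-62) = -124)
z(S) = 23 (z(S) = 9 - 1*(-14) = 9 + 14 = 23)
-5390/(-39239) + 41699/z(G) = -5390/(-39239) + 41699/23 = -5390*(-1/39239) + 41699*(1/23) = 5390/39239 + 1813 = 71145697/39239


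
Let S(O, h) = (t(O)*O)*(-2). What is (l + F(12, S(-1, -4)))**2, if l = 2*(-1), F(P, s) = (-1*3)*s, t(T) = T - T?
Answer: 4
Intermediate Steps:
t(T) = 0
S(O, h) = 0 (S(O, h) = (0*O)*(-2) = 0*(-2) = 0)
F(P, s) = -3*s
l = -2
(l + F(12, S(-1, -4)))**2 = (-2 - 3*0)**2 = (-2 + 0)**2 = (-2)**2 = 4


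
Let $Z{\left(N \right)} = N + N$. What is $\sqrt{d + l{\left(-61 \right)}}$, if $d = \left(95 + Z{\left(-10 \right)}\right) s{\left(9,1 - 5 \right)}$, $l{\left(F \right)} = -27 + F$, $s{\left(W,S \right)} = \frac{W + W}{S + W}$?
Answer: $\sqrt{182} \approx 13.491$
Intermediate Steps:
$Z{\left(N \right)} = 2 N$
$s{\left(W,S \right)} = \frac{2 W}{S + W}$
$d = 270$ ($d = \left(95 + 2 \left(-10\right)\right) 2 \cdot 9 \frac{1}{\left(1 - 5\right) + 9} = \left(95 - 20\right) 2 \cdot 9 \frac{1}{-4 + 9} = 75 \cdot 2 \cdot 9 \cdot \frac{1}{5} = 75 \cdot \frac{18}{5} = 270$)
$\sqrt{d + l{\left(-61 \right)}} = \sqrt{270 - 88} = \sqrt{182}$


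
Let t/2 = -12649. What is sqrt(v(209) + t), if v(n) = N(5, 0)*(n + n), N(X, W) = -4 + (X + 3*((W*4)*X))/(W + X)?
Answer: 2*I*sqrt(6638) ≈ 162.95*I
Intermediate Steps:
N(X, W) = -4 + (X + 12*W*X)/(W + X) (N(X, W) = -4 + (X + 3*((4*W)*X))/(W + X) = -4 + (X + 3*(4*W*X))/(W + X) = -4 + (X + 12*W*X)/(W + X))
t = -25298 (t = 2*(-12649) = -25298)
v(n) = -6*n (v(n) = ((-4*0 - 3*5 + 12*0*5)/(0 + 5))*(n + n) = ((0 - 15 + 0)/5)*(2*n) = ((1/5)*(-15))*(2*n) = -6*n)
sqrt(v(209) + t) = sqrt(-6*209 - 25298) = sqrt(-1254 - 25298) = sqrt(-26552) = 2*I*sqrt(6638)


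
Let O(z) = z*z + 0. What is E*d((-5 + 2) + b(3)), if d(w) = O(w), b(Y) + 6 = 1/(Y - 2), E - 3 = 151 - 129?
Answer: 1600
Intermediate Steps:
E = 25 (E = 3 + (151 - 129) = 3 + 22 = 25)
b(Y) = -6 + 1/(-2 + Y) (b(Y) = -6 + 1/(Y - 2) = -6 + 1/(-2 + Y))
O(z) = z² (O(z) = z² + 0 = z²)
d(w) = w²
E*d((-5 + 2) + b(3)) = 25*((-5 + 2) + (13 - 6*3)/(-2 + 3))² = 25*(-3 + (13 - 18)/1)² = 25*(-3 + 1*(-5))² = 25*(-3 - 5)² = 25*(-8)² = 25*64 = 1600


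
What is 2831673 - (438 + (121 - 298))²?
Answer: 2763552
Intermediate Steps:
2831673 - (438 + (121 - 298))² = 2831673 - (438 - 177)² = 2831673 - 1*261² = 2831673 - 1*68121 = 2831673 - 68121 = 2763552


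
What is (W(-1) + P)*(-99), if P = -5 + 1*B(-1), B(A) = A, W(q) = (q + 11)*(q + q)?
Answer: 2574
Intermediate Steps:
W(q) = 2*q*(11 + q) (W(q) = (11 + q)*(2*q) = 2*q*(11 + q))
P = -6 (P = -5 + 1*(-1) = -5 - 1 = -6)
(W(-1) + P)*(-99) = (2*(-1)*(11 - 1) - 6)*(-99) = (2*(-1)*10 - 6)*(-99) = (-20 - 6)*(-99) = -26*(-99) = 2574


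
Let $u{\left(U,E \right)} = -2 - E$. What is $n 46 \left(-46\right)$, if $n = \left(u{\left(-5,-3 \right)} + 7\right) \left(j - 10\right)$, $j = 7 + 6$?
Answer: $-50784$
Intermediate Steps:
$j = 13$
$n = 24$ ($n = \left(\left(-2 - -3\right) + 7\right) \left(13 - 10\right) = \left(\left(-2 + 3\right) + 7\right) \left(13 - 10\right) = \left(1 + 7\right) \left(13 - 10\right) = 8 \cdot 3 = 24$)
$n 46 \left(-46\right) = 24 \cdot 46 \left(-46\right) = 1104 \left(-46\right) = -50784$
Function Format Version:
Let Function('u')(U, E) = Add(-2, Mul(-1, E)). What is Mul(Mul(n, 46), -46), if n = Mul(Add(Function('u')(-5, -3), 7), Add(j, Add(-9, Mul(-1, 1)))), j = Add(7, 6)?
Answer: -50784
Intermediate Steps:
j = 13
n = 24 (n = Mul(Add(Add(-2, Mul(-1, -3)), 7), Add(13, Add(-9, Mul(-1, 1)))) = Mul(Add(Add(-2, 3), 7), Add(13, Add(-9, -1))) = Mul(Add(1, 7), Add(13, -10)) = Mul(8, 3) = 24)
Mul(Mul(n, 46), -46) = Mul(Mul(24, 46), -46) = Mul(1104, -46) = -50784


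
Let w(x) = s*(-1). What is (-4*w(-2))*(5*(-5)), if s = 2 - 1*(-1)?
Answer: -300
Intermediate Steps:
s = 3 (s = 2 + 1 = 3)
w(x) = -3 (w(x) = 3*(-1) = -3)
(-4*w(-2))*(5*(-5)) = (-4*(-3))*(5*(-5)) = 12*(-25) = -300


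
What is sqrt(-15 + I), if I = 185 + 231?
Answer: sqrt(401) ≈ 20.025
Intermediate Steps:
I = 416
sqrt(-15 + I) = sqrt(-15 + 416) = sqrt(401)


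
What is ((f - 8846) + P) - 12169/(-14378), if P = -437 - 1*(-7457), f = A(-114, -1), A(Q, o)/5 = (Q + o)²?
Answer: 924503191/14378 ≈ 64300.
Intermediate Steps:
A(Q, o) = 5*(Q + o)²
f = 66125 (f = 5*(-114 - 1)² = 5*(-115)² = 5*13225 = 66125)
P = 7020 (P = -437 + 7457 = 7020)
((f - 8846) + P) - 12169/(-14378) = ((66125 - 8846) + 7020) - 12169/(-14378) = (57279 + 7020) - 12169*(-1/14378) = 64299 + 12169/14378 = 924503191/14378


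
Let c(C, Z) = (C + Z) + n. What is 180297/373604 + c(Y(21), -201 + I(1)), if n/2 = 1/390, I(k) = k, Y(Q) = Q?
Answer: -13005116101/72852780 ≈ -178.51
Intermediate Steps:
n = 1/195 (n = 2/390 = 2*(1/390) = 1/195 ≈ 0.0051282)
c(C, Z) = 1/195 + C + Z (c(C, Z) = (C + Z) + 1/195 = 1/195 + C + Z)
180297/373604 + c(Y(21), -201 + I(1)) = 180297/373604 + (1/195 + 21 + (-201 + 1)) = 180297*(1/373604) + (1/195 + 21 - 200) = 180297/373604 - 34904/195 = -13005116101/72852780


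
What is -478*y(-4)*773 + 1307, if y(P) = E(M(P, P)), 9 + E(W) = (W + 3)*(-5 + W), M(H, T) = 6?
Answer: 1307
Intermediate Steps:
E(W) = -9 + (-5 + W)*(3 + W) (E(W) = -9 + (W + 3)*(-5 + W) = -9 + (3 + W)*(-5 + W) = -9 + (-5 + W)*(3 + W))
y(P) = 0 (y(P) = -24 + 6² - 2*6 = -24 + 36 - 12 = 0)
-478*y(-4)*773 + 1307 = -478*0*773 + 1307 = 0*773 + 1307 = 0 + 1307 = 1307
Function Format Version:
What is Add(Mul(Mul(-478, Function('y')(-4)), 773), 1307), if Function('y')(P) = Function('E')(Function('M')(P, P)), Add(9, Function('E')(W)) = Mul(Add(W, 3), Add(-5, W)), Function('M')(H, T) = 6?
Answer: 1307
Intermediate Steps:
Function('E')(W) = Add(-9, Mul(Add(-5, W), Add(3, W))) (Function('E')(W) = Add(-9, Mul(Add(W, 3), Add(-5, W))) = Add(-9, Mul(Add(3, W), Add(-5, W))) = Add(-9, Mul(Add(-5, W), Add(3, W))))
Function('y')(P) = 0 (Function('y')(P) = Add(-24, Pow(6, 2), Mul(-2, 6)) = Add(-24, 36, -12) = 0)
Add(Mul(Mul(-478, Function('y')(-4)), 773), 1307) = Add(Mul(Mul(-478, 0), 773), 1307) = Add(Mul(0, 773), 1307) = Add(0, 1307) = 1307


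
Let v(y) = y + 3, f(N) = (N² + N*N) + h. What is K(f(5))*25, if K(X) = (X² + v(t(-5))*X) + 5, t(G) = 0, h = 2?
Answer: 71625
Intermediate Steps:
f(N) = 2 + 2*N² (f(N) = (N² + N*N) + 2 = (N² + N²) + 2 = 2*N² + 2 = 2 + 2*N²)
v(y) = 3 + y
K(X) = 5 + X² + 3*X (K(X) = (X² + (3 + 0)*X) + 5 = (X² + 3*X) + 5 = 5 + X² + 3*X)
K(f(5))*25 = (5 + (2 + 2*5²)² + 3*(2 + 2*5²))*25 = (5 + (2 + 2*25)² + 3*(2 + 2*25))*25 = (5 + (2 + 50)² + 3*(2 + 50))*25 = (5 + 52² + 3*52)*25 = (5 + 2704 + 156)*25 = 2865*25 = 71625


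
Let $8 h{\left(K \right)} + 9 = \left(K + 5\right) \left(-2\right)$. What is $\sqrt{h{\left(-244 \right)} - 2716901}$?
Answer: $\frac{3 i \sqrt{4829942}}{4} \approx 1648.3 i$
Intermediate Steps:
$h{\left(K \right)} = - \frac{19}{8} - \frac{K}{4}$ ($h{\left(K \right)} = - \frac{9}{8} + \frac{\left(K + 5\right) \left(-2\right)}{8} = - \frac{9}{8} + \frac{\left(5 + K\right) \left(-2\right)}{8} = - \frac{9}{8} + \frac{-10 - 2 K}{8} = - \frac{9}{8} - \left(\frac{5}{4} + \frac{K}{4}\right) = - \frac{19}{8} - \frac{K}{4}$)
$\sqrt{h{\left(-244 \right)} - 2716901} = \sqrt{\left(- \frac{19}{8} - -61\right) - 2716901} = \sqrt{\left(- \frac{19}{8} + 61\right) - 2716901} = \sqrt{\frac{469}{8} - 2716901} = \sqrt{- \frac{21734739}{8}} = \frac{3 i \sqrt{4829942}}{4}$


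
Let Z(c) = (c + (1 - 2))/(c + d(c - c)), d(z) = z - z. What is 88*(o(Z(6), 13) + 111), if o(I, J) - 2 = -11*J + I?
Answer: -7700/3 ≈ -2566.7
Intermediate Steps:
d(z) = 0
Z(c) = (-1 + c)/c (Z(c) = (c + (1 - 2))/(c + 0) = (c - 1)/c = (-1 + c)/c)
o(I, J) = 2 + I - 11*J (o(I, J) = 2 + (-11*J + I) = 2 + (I - 11*J) = 2 + I - 11*J)
88*(o(Z(6), 13) + 111) = 88*((2 + (-1 + 6)/6 - 11*13) + 111) = 88*((2 + (⅙)*5 - 143) + 111) = 88*((2 + ⅚ - 143) + 111) = 88*(-841/6 + 111) = 88*(-175/6) = -7700/3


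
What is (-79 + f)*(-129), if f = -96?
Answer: 22575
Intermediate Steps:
(-79 + f)*(-129) = (-79 - 96)*(-129) = -175*(-129) = 22575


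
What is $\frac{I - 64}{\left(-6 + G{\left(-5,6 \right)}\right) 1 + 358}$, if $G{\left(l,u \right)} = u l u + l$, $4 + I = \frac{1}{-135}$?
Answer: $- \frac{9181}{22545} \approx -0.40723$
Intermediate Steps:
$I = - \frac{541}{135}$ ($I = -4 + \frac{1}{-135} = -4 - \frac{1}{135} = - \frac{541}{135} \approx -4.0074$)
$G{\left(l,u \right)} = l + l u^{2}$ ($G{\left(l,u \right)} = l u u + l = l u^{2} + l = l + l u^{2}$)
$\frac{I - 64}{\left(-6 + G{\left(-5,6 \right)}\right) 1 + 358} = \frac{- \frac{541}{135} - 64}{\left(-6 - 5 \left(1 + 6^{2}\right)\right) 1 + 358} = - \frac{9181}{135 \left(\left(-6 - 5 \left(1 + 36\right)\right) 1 + 358\right)} = - \frac{9181}{135 \left(\left(-6 - 185\right) 1 + 358\right)} = - \frac{9181}{135 \left(\left(-191\right) 1 + 358\right)} = - \frac{9181}{135 \left(-191 + 358\right)} = - \frac{9181}{135 \cdot 167} = \left(- \frac{9181}{135}\right) \frac{1}{167} = - \frac{9181}{22545}$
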